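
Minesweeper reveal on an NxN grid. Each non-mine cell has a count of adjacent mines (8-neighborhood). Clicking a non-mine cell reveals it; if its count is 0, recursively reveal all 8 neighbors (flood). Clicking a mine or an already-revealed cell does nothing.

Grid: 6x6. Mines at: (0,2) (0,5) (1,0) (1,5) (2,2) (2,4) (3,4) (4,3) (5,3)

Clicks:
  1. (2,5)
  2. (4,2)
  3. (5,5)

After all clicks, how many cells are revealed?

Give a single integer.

Answer: 6

Derivation:
Click 1 (2,5) count=3: revealed 1 new [(2,5)] -> total=1
Click 2 (4,2) count=2: revealed 1 new [(4,2)] -> total=2
Click 3 (5,5) count=0: revealed 4 new [(4,4) (4,5) (5,4) (5,5)] -> total=6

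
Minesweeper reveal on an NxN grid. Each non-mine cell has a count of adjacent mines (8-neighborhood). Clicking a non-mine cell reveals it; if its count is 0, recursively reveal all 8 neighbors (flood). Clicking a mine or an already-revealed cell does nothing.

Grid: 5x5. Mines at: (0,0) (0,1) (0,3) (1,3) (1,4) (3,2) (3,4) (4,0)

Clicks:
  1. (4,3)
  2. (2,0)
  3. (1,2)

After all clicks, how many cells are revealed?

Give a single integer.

Answer: 8

Derivation:
Click 1 (4,3) count=2: revealed 1 new [(4,3)] -> total=1
Click 2 (2,0) count=0: revealed 6 new [(1,0) (1,1) (2,0) (2,1) (3,0) (3,1)] -> total=7
Click 3 (1,2) count=3: revealed 1 new [(1,2)] -> total=8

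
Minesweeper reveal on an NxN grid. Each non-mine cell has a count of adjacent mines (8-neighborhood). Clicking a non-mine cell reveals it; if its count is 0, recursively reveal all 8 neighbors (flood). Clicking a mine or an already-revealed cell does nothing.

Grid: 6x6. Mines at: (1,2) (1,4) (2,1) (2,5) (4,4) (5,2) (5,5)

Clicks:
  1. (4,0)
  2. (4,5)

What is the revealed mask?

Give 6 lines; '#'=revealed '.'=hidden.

Click 1 (4,0) count=0: revealed 6 new [(3,0) (3,1) (4,0) (4,1) (5,0) (5,1)] -> total=6
Click 2 (4,5) count=2: revealed 1 new [(4,5)] -> total=7

Answer: ......
......
......
##....
##...#
##....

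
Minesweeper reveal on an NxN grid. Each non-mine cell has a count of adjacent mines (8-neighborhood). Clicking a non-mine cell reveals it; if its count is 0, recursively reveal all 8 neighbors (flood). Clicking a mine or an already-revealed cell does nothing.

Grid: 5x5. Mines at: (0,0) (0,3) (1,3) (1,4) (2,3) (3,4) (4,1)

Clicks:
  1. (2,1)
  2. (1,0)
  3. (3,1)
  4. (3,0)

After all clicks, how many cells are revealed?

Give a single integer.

Click 1 (2,1) count=0: revealed 9 new [(1,0) (1,1) (1,2) (2,0) (2,1) (2,2) (3,0) (3,1) (3,2)] -> total=9
Click 2 (1,0) count=1: revealed 0 new [(none)] -> total=9
Click 3 (3,1) count=1: revealed 0 new [(none)] -> total=9
Click 4 (3,0) count=1: revealed 0 new [(none)] -> total=9

Answer: 9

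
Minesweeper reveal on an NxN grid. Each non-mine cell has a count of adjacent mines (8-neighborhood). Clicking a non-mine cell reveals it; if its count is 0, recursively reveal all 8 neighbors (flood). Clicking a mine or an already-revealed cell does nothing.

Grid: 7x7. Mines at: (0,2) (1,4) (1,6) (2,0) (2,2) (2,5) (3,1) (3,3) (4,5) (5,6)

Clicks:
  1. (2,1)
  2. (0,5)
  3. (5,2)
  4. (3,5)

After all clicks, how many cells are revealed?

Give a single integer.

Answer: 20

Derivation:
Click 1 (2,1) count=3: revealed 1 new [(2,1)] -> total=1
Click 2 (0,5) count=2: revealed 1 new [(0,5)] -> total=2
Click 3 (5,2) count=0: revealed 17 new [(4,0) (4,1) (4,2) (4,3) (4,4) (5,0) (5,1) (5,2) (5,3) (5,4) (5,5) (6,0) (6,1) (6,2) (6,3) (6,4) (6,5)] -> total=19
Click 4 (3,5) count=2: revealed 1 new [(3,5)] -> total=20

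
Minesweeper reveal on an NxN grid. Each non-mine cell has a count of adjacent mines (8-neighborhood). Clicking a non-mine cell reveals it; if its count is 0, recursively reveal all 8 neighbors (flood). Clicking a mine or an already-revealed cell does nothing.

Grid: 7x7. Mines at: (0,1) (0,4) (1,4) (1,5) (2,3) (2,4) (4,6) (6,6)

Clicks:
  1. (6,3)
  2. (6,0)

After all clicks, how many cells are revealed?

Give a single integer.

Answer: 30

Derivation:
Click 1 (6,3) count=0: revealed 30 new [(1,0) (1,1) (1,2) (2,0) (2,1) (2,2) (3,0) (3,1) (3,2) (3,3) (3,4) (3,5) (4,0) (4,1) (4,2) (4,3) (4,4) (4,5) (5,0) (5,1) (5,2) (5,3) (5,4) (5,5) (6,0) (6,1) (6,2) (6,3) (6,4) (6,5)] -> total=30
Click 2 (6,0) count=0: revealed 0 new [(none)] -> total=30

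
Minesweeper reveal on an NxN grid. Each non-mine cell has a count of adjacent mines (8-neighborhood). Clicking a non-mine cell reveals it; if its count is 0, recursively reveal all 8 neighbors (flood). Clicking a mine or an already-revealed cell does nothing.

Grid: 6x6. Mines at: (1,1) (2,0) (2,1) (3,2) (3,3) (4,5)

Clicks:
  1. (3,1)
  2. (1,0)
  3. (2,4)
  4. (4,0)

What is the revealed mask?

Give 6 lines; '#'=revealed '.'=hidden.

Answer: ......
#.....
....#.
##....
#####.
#####.

Derivation:
Click 1 (3,1) count=3: revealed 1 new [(3,1)] -> total=1
Click 2 (1,0) count=3: revealed 1 new [(1,0)] -> total=2
Click 3 (2,4) count=1: revealed 1 new [(2,4)] -> total=3
Click 4 (4,0) count=0: revealed 11 new [(3,0) (4,0) (4,1) (4,2) (4,3) (4,4) (5,0) (5,1) (5,2) (5,3) (5,4)] -> total=14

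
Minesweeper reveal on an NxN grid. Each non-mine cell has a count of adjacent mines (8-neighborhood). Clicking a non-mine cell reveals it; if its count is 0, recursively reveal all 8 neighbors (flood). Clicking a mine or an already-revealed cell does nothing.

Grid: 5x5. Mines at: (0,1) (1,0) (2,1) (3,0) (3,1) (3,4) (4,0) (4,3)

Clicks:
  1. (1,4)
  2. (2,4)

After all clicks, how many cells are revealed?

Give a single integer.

Answer: 9

Derivation:
Click 1 (1,4) count=0: revealed 9 new [(0,2) (0,3) (0,4) (1,2) (1,3) (1,4) (2,2) (2,3) (2,4)] -> total=9
Click 2 (2,4) count=1: revealed 0 new [(none)] -> total=9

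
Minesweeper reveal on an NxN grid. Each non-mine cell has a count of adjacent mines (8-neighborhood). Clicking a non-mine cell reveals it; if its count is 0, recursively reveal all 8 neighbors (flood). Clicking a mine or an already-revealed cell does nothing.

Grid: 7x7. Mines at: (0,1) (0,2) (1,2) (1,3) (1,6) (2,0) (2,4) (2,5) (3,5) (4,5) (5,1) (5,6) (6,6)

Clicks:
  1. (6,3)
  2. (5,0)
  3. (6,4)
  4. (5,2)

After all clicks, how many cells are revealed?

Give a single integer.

Answer: 20

Derivation:
Click 1 (6,3) count=0: revealed 19 new [(2,1) (2,2) (2,3) (3,1) (3,2) (3,3) (3,4) (4,1) (4,2) (4,3) (4,4) (5,2) (5,3) (5,4) (5,5) (6,2) (6,3) (6,4) (6,5)] -> total=19
Click 2 (5,0) count=1: revealed 1 new [(5,0)] -> total=20
Click 3 (6,4) count=0: revealed 0 new [(none)] -> total=20
Click 4 (5,2) count=1: revealed 0 new [(none)] -> total=20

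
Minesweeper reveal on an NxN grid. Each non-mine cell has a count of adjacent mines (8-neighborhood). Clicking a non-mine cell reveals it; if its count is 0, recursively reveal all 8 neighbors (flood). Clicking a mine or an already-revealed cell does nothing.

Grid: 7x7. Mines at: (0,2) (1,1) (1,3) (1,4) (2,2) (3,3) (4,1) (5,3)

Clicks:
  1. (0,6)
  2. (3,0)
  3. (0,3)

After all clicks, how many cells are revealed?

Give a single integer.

Click 1 (0,6) count=0: revealed 19 new [(0,5) (0,6) (1,5) (1,6) (2,4) (2,5) (2,6) (3,4) (3,5) (3,6) (4,4) (4,5) (4,6) (5,4) (5,5) (5,6) (6,4) (6,5) (6,6)] -> total=19
Click 2 (3,0) count=1: revealed 1 new [(3,0)] -> total=20
Click 3 (0,3) count=3: revealed 1 new [(0,3)] -> total=21

Answer: 21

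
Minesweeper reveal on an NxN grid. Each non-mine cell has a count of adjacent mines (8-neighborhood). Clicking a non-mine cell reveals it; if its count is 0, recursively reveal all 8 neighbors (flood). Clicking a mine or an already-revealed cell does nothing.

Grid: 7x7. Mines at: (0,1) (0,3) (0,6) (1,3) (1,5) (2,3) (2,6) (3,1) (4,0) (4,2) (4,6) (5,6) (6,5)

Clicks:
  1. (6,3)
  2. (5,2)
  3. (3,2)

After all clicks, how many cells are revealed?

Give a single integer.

Answer: 11

Derivation:
Click 1 (6,3) count=0: revealed 10 new [(5,0) (5,1) (5,2) (5,3) (5,4) (6,0) (6,1) (6,2) (6,3) (6,4)] -> total=10
Click 2 (5,2) count=1: revealed 0 new [(none)] -> total=10
Click 3 (3,2) count=3: revealed 1 new [(3,2)] -> total=11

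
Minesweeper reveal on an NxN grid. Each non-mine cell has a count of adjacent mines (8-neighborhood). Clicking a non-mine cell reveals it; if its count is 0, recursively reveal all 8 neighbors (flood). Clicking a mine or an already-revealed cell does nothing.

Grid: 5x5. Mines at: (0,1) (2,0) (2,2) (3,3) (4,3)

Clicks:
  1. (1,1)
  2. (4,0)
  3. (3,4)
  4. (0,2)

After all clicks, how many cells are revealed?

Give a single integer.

Answer: 9

Derivation:
Click 1 (1,1) count=3: revealed 1 new [(1,1)] -> total=1
Click 2 (4,0) count=0: revealed 6 new [(3,0) (3,1) (3,2) (4,0) (4,1) (4,2)] -> total=7
Click 3 (3,4) count=2: revealed 1 new [(3,4)] -> total=8
Click 4 (0,2) count=1: revealed 1 new [(0,2)] -> total=9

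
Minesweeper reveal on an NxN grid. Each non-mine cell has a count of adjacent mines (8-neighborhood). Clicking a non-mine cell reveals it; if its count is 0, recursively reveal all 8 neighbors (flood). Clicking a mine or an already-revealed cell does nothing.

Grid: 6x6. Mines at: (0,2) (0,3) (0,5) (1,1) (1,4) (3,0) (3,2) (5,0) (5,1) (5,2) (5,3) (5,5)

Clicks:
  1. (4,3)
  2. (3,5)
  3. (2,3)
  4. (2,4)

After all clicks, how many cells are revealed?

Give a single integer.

Click 1 (4,3) count=3: revealed 1 new [(4,3)] -> total=1
Click 2 (3,5) count=0: revealed 8 new [(2,3) (2,4) (2,5) (3,3) (3,4) (3,5) (4,4) (4,5)] -> total=9
Click 3 (2,3) count=2: revealed 0 new [(none)] -> total=9
Click 4 (2,4) count=1: revealed 0 new [(none)] -> total=9

Answer: 9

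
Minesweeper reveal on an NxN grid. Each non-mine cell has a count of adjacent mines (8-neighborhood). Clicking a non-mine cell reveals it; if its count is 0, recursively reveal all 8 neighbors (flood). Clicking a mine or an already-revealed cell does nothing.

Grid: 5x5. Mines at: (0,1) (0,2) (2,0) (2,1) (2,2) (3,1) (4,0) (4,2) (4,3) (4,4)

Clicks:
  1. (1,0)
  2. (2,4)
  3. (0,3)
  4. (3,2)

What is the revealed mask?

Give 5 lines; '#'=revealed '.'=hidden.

Answer: ...##
#..##
...##
..###
.....

Derivation:
Click 1 (1,0) count=3: revealed 1 new [(1,0)] -> total=1
Click 2 (2,4) count=0: revealed 8 new [(0,3) (0,4) (1,3) (1,4) (2,3) (2,4) (3,3) (3,4)] -> total=9
Click 3 (0,3) count=1: revealed 0 new [(none)] -> total=9
Click 4 (3,2) count=5: revealed 1 new [(3,2)] -> total=10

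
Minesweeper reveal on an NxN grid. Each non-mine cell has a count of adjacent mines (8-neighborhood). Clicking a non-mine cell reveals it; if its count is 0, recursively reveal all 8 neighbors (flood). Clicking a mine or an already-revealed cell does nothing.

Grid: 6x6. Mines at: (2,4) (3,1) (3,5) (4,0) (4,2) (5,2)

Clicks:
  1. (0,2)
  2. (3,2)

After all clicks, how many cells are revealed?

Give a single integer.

Click 1 (0,2) count=0: revealed 16 new [(0,0) (0,1) (0,2) (0,3) (0,4) (0,5) (1,0) (1,1) (1,2) (1,3) (1,4) (1,5) (2,0) (2,1) (2,2) (2,3)] -> total=16
Click 2 (3,2) count=2: revealed 1 new [(3,2)] -> total=17

Answer: 17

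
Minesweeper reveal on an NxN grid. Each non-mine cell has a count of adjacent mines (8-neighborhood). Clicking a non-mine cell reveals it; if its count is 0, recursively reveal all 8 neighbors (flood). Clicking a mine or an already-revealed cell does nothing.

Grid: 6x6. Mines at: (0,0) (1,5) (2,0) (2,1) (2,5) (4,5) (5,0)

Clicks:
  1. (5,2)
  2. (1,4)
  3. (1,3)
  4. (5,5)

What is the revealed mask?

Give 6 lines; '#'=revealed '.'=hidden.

Answer: .####.
.####.
..###.
.####.
.####.
.#####

Derivation:
Click 1 (5,2) count=0: revealed 23 new [(0,1) (0,2) (0,3) (0,4) (1,1) (1,2) (1,3) (1,4) (2,2) (2,3) (2,4) (3,1) (3,2) (3,3) (3,4) (4,1) (4,2) (4,3) (4,4) (5,1) (5,2) (5,3) (5,4)] -> total=23
Click 2 (1,4) count=2: revealed 0 new [(none)] -> total=23
Click 3 (1,3) count=0: revealed 0 new [(none)] -> total=23
Click 4 (5,5) count=1: revealed 1 new [(5,5)] -> total=24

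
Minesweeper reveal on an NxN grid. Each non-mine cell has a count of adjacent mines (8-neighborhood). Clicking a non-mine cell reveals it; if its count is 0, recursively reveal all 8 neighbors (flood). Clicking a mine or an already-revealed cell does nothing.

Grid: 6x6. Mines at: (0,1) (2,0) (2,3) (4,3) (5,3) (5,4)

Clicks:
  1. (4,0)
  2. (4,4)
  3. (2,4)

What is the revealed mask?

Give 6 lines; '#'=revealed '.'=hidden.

Answer: ......
......
....#.
###...
###.#.
###...

Derivation:
Click 1 (4,0) count=0: revealed 9 new [(3,0) (3,1) (3,2) (4,0) (4,1) (4,2) (5,0) (5,1) (5,2)] -> total=9
Click 2 (4,4) count=3: revealed 1 new [(4,4)] -> total=10
Click 3 (2,4) count=1: revealed 1 new [(2,4)] -> total=11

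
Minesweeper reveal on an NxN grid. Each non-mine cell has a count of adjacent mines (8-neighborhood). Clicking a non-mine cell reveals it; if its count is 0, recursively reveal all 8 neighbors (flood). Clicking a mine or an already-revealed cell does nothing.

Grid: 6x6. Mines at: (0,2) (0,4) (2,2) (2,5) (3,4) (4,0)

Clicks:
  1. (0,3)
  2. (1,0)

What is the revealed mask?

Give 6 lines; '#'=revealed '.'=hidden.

Answer: ##.#..
##....
##....
##....
......
......

Derivation:
Click 1 (0,3) count=2: revealed 1 new [(0,3)] -> total=1
Click 2 (1,0) count=0: revealed 8 new [(0,0) (0,1) (1,0) (1,1) (2,0) (2,1) (3,0) (3,1)] -> total=9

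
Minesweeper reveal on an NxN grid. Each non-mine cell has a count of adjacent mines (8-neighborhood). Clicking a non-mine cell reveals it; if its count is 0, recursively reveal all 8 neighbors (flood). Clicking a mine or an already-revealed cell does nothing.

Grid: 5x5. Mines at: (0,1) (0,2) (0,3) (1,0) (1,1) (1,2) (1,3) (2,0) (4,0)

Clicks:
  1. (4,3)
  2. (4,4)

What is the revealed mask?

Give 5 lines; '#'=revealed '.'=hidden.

Answer: .....
.....
.####
.####
.####

Derivation:
Click 1 (4,3) count=0: revealed 12 new [(2,1) (2,2) (2,3) (2,4) (3,1) (3,2) (3,3) (3,4) (4,1) (4,2) (4,3) (4,4)] -> total=12
Click 2 (4,4) count=0: revealed 0 new [(none)] -> total=12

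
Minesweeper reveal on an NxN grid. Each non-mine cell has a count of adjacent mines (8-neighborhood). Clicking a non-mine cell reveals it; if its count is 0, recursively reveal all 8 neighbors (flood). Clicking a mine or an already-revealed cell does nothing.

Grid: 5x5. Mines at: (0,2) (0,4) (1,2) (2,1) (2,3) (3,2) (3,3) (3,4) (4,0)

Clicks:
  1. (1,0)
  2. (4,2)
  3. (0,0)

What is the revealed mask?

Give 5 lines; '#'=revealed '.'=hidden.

Click 1 (1,0) count=1: revealed 1 new [(1,0)] -> total=1
Click 2 (4,2) count=2: revealed 1 new [(4,2)] -> total=2
Click 3 (0,0) count=0: revealed 3 new [(0,0) (0,1) (1,1)] -> total=5

Answer: ##...
##...
.....
.....
..#..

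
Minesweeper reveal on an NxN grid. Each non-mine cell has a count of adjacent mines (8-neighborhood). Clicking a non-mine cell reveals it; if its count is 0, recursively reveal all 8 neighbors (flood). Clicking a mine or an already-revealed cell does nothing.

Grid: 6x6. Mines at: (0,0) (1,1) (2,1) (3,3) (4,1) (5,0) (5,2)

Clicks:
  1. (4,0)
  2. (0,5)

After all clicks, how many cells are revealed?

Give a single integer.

Click 1 (4,0) count=2: revealed 1 new [(4,0)] -> total=1
Click 2 (0,5) count=0: revealed 20 new [(0,2) (0,3) (0,4) (0,5) (1,2) (1,3) (1,4) (1,5) (2,2) (2,3) (2,4) (2,5) (3,4) (3,5) (4,3) (4,4) (4,5) (5,3) (5,4) (5,5)] -> total=21

Answer: 21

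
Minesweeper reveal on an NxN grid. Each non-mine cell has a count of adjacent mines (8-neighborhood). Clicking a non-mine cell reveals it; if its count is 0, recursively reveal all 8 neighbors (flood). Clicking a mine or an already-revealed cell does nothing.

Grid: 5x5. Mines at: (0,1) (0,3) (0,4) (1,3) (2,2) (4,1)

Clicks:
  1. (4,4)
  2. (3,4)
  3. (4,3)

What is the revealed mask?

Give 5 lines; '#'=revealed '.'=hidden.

Click 1 (4,4) count=0: revealed 8 new [(2,3) (2,4) (3,2) (3,3) (3,4) (4,2) (4,3) (4,4)] -> total=8
Click 2 (3,4) count=0: revealed 0 new [(none)] -> total=8
Click 3 (4,3) count=0: revealed 0 new [(none)] -> total=8

Answer: .....
.....
...##
..###
..###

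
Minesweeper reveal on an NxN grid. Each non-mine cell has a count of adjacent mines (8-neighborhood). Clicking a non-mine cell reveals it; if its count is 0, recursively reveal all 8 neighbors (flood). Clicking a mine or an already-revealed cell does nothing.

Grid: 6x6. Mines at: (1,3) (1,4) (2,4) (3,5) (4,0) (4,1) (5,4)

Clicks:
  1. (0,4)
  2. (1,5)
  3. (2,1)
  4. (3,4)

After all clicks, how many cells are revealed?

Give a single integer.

Click 1 (0,4) count=2: revealed 1 new [(0,4)] -> total=1
Click 2 (1,5) count=2: revealed 1 new [(1,5)] -> total=2
Click 3 (2,1) count=0: revealed 12 new [(0,0) (0,1) (0,2) (1,0) (1,1) (1,2) (2,0) (2,1) (2,2) (3,0) (3,1) (3,2)] -> total=14
Click 4 (3,4) count=2: revealed 1 new [(3,4)] -> total=15

Answer: 15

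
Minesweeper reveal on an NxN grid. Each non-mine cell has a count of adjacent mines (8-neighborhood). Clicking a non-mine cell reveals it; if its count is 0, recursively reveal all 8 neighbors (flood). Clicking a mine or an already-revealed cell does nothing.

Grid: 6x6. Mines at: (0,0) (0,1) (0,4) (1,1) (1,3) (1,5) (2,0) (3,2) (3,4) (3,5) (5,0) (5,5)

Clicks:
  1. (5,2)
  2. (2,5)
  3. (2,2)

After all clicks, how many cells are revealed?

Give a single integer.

Answer: 10

Derivation:
Click 1 (5,2) count=0: revealed 8 new [(4,1) (4,2) (4,3) (4,4) (5,1) (5,2) (5,3) (5,4)] -> total=8
Click 2 (2,5) count=3: revealed 1 new [(2,5)] -> total=9
Click 3 (2,2) count=3: revealed 1 new [(2,2)] -> total=10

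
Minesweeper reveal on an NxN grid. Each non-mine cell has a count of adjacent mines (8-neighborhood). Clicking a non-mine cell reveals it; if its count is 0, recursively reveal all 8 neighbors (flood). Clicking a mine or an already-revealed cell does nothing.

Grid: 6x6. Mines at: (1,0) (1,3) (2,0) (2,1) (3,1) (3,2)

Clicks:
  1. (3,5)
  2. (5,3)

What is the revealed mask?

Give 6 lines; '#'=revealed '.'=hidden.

Click 1 (3,5) count=0: revealed 22 new [(0,4) (0,5) (1,4) (1,5) (2,3) (2,4) (2,5) (3,3) (3,4) (3,5) (4,0) (4,1) (4,2) (4,3) (4,4) (4,5) (5,0) (5,1) (5,2) (5,3) (5,4) (5,5)] -> total=22
Click 2 (5,3) count=0: revealed 0 new [(none)] -> total=22

Answer: ....##
....##
...###
...###
######
######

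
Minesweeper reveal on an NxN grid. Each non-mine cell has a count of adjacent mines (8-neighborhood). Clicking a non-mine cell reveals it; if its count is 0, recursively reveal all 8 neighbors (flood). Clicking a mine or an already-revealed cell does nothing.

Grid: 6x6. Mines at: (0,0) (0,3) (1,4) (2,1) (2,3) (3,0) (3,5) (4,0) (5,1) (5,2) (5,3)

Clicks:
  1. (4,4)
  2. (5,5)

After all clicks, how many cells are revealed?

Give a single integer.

Answer: 4

Derivation:
Click 1 (4,4) count=2: revealed 1 new [(4,4)] -> total=1
Click 2 (5,5) count=0: revealed 3 new [(4,5) (5,4) (5,5)] -> total=4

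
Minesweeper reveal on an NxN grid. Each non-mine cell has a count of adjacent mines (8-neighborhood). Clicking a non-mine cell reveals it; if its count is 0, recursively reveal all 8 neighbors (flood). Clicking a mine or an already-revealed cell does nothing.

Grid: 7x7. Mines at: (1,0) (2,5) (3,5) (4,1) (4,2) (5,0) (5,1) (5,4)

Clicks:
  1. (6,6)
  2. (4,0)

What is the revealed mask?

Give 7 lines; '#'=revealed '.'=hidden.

Answer: .......
.......
.......
.......
#....##
.....##
.....##

Derivation:
Click 1 (6,6) count=0: revealed 6 new [(4,5) (4,6) (5,5) (5,6) (6,5) (6,6)] -> total=6
Click 2 (4,0) count=3: revealed 1 new [(4,0)] -> total=7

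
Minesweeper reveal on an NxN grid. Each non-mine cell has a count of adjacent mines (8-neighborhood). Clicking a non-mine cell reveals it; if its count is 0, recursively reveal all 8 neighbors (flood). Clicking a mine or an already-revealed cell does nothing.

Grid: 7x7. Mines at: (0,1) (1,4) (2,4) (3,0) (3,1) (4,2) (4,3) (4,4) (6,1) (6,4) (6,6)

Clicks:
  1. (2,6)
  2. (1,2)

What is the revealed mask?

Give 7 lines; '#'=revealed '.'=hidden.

Click 1 (2,6) count=0: revealed 12 new [(0,5) (0,6) (1,5) (1,6) (2,5) (2,6) (3,5) (3,6) (4,5) (4,6) (5,5) (5,6)] -> total=12
Click 2 (1,2) count=1: revealed 1 new [(1,2)] -> total=13

Answer: .....##
..#..##
.....##
.....##
.....##
.....##
.......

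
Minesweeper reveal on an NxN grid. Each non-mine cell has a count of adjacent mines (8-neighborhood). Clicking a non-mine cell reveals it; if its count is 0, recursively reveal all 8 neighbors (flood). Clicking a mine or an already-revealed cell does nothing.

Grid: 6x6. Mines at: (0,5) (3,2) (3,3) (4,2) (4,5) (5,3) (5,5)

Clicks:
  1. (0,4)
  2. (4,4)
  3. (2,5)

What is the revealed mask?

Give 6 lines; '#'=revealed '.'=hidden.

Click 1 (0,4) count=1: revealed 1 new [(0,4)] -> total=1
Click 2 (4,4) count=4: revealed 1 new [(4,4)] -> total=2
Click 3 (2,5) count=0: revealed 6 new [(1,4) (1,5) (2,4) (2,5) (3,4) (3,5)] -> total=8

Answer: ....#.
....##
....##
....##
....#.
......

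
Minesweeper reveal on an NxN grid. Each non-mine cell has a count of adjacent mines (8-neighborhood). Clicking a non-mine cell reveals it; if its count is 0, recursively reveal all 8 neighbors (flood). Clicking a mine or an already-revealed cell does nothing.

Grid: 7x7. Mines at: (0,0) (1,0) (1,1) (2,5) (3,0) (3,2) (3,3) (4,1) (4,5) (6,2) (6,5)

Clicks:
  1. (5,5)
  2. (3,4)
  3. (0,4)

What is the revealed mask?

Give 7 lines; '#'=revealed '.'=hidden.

Click 1 (5,5) count=2: revealed 1 new [(5,5)] -> total=1
Click 2 (3,4) count=3: revealed 1 new [(3,4)] -> total=2
Click 3 (0,4) count=0: revealed 13 new [(0,2) (0,3) (0,4) (0,5) (0,6) (1,2) (1,3) (1,4) (1,5) (1,6) (2,2) (2,3) (2,4)] -> total=15

Answer: ..#####
..#####
..###..
....#..
.......
.....#.
.......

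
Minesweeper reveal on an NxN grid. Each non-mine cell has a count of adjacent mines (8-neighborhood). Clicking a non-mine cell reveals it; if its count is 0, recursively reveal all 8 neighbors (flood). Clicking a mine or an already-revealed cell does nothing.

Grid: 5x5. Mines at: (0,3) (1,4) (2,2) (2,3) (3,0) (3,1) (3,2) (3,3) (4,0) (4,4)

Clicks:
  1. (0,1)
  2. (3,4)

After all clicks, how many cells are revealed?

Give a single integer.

Click 1 (0,1) count=0: revealed 8 new [(0,0) (0,1) (0,2) (1,0) (1,1) (1,2) (2,0) (2,1)] -> total=8
Click 2 (3,4) count=3: revealed 1 new [(3,4)] -> total=9

Answer: 9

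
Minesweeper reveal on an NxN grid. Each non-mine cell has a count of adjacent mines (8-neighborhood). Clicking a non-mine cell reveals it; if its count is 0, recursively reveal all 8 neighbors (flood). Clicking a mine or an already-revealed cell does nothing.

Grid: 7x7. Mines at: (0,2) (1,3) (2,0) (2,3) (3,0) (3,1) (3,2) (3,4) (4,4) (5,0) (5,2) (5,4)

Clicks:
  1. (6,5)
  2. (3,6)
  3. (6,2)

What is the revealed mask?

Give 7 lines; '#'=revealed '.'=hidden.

Answer: ....###
....###
....###
.....##
.....##
.....##
..#..##

Derivation:
Click 1 (6,5) count=1: revealed 1 new [(6,5)] -> total=1
Click 2 (3,6) count=0: revealed 16 new [(0,4) (0,5) (0,6) (1,4) (1,5) (1,6) (2,4) (2,5) (2,6) (3,5) (3,6) (4,5) (4,6) (5,5) (5,6) (6,6)] -> total=17
Click 3 (6,2) count=1: revealed 1 new [(6,2)] -> total=18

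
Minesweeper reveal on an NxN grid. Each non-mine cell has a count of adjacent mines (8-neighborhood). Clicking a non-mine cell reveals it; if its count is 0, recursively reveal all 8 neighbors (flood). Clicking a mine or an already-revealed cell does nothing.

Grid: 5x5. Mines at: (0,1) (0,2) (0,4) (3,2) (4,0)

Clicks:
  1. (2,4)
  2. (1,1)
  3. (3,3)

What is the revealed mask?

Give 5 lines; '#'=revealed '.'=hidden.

Answer: .....
.#.##
...##
...##
...##

Derivation:
Click 1 (2,4) count=0: revealed 8 new [(1,3) (1,4) (2,3) (2,4) (3,3) (3,4) (4,3) (4,4)] -> total=8
Click 2 (1,1) count=2: revealed 1 new [(1,1)] -> total=9
Click 3 (3,3) count=1: revealed 0 new [(none)] -> total=9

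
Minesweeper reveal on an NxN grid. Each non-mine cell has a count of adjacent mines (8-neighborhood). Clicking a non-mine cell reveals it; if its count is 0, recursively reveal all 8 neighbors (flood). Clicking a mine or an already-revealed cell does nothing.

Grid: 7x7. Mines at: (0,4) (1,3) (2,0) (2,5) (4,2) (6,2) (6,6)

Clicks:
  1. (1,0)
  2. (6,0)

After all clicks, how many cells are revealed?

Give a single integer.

Click 1 (1,0) count=1: revealed 1 new [(1,0)] -> total=1
Click 2 (6,0) count=0: revealed 8 new [(3,0) (3,1) (4,0) (4,1) (5,0) (5,1) (6,0) (6,1)] -> total=9

Answer: 9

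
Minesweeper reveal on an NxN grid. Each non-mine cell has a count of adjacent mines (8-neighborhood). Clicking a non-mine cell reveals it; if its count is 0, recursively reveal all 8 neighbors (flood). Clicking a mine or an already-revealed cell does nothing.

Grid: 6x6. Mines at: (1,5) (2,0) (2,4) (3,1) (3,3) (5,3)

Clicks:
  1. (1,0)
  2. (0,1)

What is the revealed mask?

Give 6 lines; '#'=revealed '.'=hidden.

Answer: #####.
#####.
.###..
......
......
......

Derivation:
Click 1 (1,0) count=1: revealed 1 new [(1,0)] -> total=1
Click 2 (0,1) count=0: revealed 12 new [(0,0) (0,1) (0,2) (0,3) (0,4) (1,1) (1,2) (1,3) (1,4) (2,1) (2,2) (2,3)] -> total=13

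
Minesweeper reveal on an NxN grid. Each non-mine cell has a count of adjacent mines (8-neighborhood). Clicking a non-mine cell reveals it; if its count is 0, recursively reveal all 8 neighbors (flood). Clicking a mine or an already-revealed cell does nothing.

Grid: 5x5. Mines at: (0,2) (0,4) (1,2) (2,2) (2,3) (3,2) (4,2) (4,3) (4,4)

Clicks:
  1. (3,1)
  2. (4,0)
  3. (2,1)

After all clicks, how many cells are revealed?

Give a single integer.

Answer: 10

Derivation:
Click 1 (3,1) count=3: revealed 1 new [(3,1)] -> total=1
Click 2 (4,0) count=0: revealed 9 new [(0,0) (0,1) (1,0) (1,1) (2,0) (2,1) (3,0) (4,0) (4,1)] -> total=10
Click 3 (2,1) count=3: revealed 0 new [(none)] -> total=10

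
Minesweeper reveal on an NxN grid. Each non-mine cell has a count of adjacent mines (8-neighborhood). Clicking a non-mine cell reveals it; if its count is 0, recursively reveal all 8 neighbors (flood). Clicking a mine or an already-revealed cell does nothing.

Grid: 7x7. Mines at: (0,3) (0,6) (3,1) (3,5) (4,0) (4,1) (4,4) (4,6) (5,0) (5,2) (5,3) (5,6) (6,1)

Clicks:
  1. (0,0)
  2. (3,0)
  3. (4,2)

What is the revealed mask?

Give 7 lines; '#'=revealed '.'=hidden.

Answer: ###....
###....
###....
#......
..#....
.......
.......

Derivation:
Click 1 (0,0) count=0: revealed 9 new [(0,0) (0,1) (0,2) (1,0) (1,1) (1,2) (2,0) (2,1) (2,2)] -> total=9
Click 2 (3,0) count=3: revealed 1 new [(3,0)] -> total=10
Click 3 (4,2) count=4: revealed 1 new [(4,2)] -> total=11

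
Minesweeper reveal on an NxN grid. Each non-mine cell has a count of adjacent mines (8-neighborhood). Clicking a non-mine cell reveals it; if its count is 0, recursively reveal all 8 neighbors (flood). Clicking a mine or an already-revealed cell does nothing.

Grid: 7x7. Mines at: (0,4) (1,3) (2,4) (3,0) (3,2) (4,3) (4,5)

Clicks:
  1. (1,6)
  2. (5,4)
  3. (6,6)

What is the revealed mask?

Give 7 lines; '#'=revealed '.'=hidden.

Answer: .....##
.....##
.....##
.....##
###....
#######
#######

Derivation:
Click 1 (1,6) count=0: revealed 8 new [(0,5) (0,6) (1,5) (1,6) (2,5) (2,6) (3,5) (3,6)] -> total=8
Click 2 (5,4) count=2: revealed 1 new [(5,4)] -> total=9
Click 3 (6,6) count=0: revealed 16 new [(4,0) (4,1) (4,2) (5,0) (5,1) (5,2) (5,3) (5,5) (5,6) (6,0) (6,1) (6,2) (6,3) (6,4) (6,5) (6,6)] -> total=25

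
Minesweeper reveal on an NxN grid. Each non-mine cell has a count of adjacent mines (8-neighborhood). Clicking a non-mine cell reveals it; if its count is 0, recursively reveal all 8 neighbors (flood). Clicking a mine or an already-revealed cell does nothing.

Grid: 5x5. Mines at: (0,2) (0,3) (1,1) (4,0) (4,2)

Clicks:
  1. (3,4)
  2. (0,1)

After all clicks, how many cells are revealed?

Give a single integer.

Click 1 (3,4) count=0: revealed 11 new [(1,2) (1,3) (1,4) (2,2) (2,3) (2,4) (3,2) (3,3) (3,4) (4,3) (4,4)] -> total=11
Click 2 (0,1) count=2: revealed 1 new [(0,1)] -> total=12

Answer: 12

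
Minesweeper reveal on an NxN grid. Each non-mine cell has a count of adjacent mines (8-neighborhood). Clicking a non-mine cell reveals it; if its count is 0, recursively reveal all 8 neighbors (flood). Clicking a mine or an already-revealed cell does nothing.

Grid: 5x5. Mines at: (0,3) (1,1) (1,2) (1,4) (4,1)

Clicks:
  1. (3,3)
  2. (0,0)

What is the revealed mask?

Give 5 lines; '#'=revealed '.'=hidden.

Answer: #....
.....
..###
..###
..###

Derivation:
Click 1 (3,3) count=0: revealed 9 new [(2,2) (2,3) (2,4) (3,2) (3,3) (3,4) (4,2) (4,3) (4,4)] -> total=9
Click 2 (0,0) count=1: revealed 1 new [(0,0)] -> total=10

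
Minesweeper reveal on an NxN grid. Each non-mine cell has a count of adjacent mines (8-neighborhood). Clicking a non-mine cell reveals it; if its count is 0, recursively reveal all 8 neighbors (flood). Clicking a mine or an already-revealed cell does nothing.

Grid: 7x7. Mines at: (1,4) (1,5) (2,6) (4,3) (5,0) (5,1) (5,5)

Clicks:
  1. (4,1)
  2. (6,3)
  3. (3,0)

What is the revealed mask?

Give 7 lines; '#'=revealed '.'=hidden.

Click 1 (4,1) count=2: revealed 1 new [(4,1)] -> total=1
Click 2 (6,3) count=0: revealed 6 new [(5,2) (5,3) (5,4) (6,2) (6,3) (6,4)] -> total=7
Click 3 (3,0) count=0: revealed 18 new [(0,0) (0,1) (0,2) (0,3) (1,0) (1,1) (1,2) (1,3) (2,0) (2,1) (2,2) (2,3) (3,0) (3,1) (3,2) (3,3) (4,0) (4,2)] -> total=25

Answer: ####...
####...
####...
####...
###....
..###..
..###..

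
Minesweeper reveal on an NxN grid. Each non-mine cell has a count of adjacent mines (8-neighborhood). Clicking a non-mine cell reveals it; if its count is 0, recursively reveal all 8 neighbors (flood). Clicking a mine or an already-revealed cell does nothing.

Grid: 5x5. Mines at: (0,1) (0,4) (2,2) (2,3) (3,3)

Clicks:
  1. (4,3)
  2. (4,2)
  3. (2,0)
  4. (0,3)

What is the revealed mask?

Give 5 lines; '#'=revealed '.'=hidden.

Answer: ...#.
##...
##...
###..
####.

Derivation:
Click 1 (4,3) count=1: revealed 1 new [(4,3)] -> total=1
Click 2 (4,2) count=1: revealed 1 new [(4,2)] -> total=2
Click 3 (2,0) count=0: revealed 9 new [(1,0) (1,1) (2,0) (2,1) (3,0) (3,1) (3,2) (4,0) (4,1)] -> total=11
Click 4 (0,3) count=1: revealed 1 new [(0,3)] -> total=12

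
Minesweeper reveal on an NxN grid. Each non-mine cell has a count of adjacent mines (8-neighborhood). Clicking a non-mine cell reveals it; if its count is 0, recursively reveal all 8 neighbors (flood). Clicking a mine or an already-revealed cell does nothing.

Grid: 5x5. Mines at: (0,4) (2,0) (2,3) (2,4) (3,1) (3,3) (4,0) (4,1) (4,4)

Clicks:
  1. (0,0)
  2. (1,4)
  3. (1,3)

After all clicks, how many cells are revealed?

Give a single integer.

Click 1 (0,0) count=0: revealed 8 new [(0,0) (0,1) (0,2) (0,3) (1,0) (1,1) (1,2) (1,3)] -> total=8
Click 2 (1,4) count=3: revealed 1 new [(1,4)] -> total=9
Click 3 (1,3) count=3: revealed 0 new [(none)] -> total=9

Answer: 9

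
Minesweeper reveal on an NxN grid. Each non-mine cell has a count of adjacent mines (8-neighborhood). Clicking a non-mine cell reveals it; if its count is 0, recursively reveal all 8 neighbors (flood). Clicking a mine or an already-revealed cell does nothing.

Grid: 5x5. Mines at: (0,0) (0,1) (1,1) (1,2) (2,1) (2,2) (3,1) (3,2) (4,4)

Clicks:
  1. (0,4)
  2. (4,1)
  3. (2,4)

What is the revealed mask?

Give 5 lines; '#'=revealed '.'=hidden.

Answer: ...##
...##
...##
...##
.#...

Derivation:
Click 1 (0,4) count=0: revealed 8 new [(0,3) (0,4) (1,3) (1,4) (2,3) (2,4) (3,3) (3,4)] -> total=8
Click 2 (4,1) count=2: revealed 1 new [(4,1)] -> total=9
Click 3 (2,4) count=0: revealed 0 new [(none)] -> total=9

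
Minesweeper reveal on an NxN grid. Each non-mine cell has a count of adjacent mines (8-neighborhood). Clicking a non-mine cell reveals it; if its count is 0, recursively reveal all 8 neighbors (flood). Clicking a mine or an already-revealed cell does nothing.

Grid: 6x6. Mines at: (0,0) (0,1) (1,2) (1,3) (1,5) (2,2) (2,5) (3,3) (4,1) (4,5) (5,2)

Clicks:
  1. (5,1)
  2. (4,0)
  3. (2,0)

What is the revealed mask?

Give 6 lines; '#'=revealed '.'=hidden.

Click 1 (5,1) count=2: revealed 1 new [(5,1)] -> total=1
Click 2 (4,0) count=1: revealed 1 new [(4,0)] -> total=2
Click 3 (2,0) count=0: revealed 6 new [(1,0) (1,1) (2,0) (2,1) (3,0) (3,1)] -> total=8

Answer: ......
##....
##....
##....
#.....
.#....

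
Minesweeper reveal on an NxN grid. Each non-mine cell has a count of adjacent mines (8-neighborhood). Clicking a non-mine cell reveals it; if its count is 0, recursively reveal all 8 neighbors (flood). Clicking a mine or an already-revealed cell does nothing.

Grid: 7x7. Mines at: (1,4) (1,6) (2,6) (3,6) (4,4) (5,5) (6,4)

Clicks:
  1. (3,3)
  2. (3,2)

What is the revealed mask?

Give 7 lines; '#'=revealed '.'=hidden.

Answer: ####...
####...
####...
####...
####...
####...
####...

Derivation:
Click 1 (3,3) count=1: revealed 1 new [(3,3)] -> total=1
Click 2 (3,2) count=0: revealed 27 new [(0,0) (0,1) (0,2) (0,3) (1,0) (1,1) (1,2) (1,3) (2,0) (2,1) (2,2) (2,3) (3,0) (3,1) (3,2) (4,0) (4,1) (4,2) (4,3) (5,0) (5,1) (5,2) (5,3) (6,0) (6,1) (6,2) (6,3)] -> total=28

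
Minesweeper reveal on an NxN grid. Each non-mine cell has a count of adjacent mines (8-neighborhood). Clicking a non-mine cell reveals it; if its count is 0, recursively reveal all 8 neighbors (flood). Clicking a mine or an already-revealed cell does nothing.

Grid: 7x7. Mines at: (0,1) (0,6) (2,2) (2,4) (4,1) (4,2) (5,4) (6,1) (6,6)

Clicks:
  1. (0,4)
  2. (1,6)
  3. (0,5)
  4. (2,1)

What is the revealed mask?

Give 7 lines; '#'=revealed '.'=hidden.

Answer: ..####.
..#####
.#.....
.......
.......
.......
.......

Derivation:
Click 1 (0,4) count=0: revealed 8 new [(0,2) (0,3) (0,4) (0,5) (1,2) (1,3) (1,4) (1,5)] -> total=8
Click 2 (1,6) count=1: revealed 1 new [(1,6)] -> total=9
Click 3 (0,5) count=1: revealed 0 new [(none)] -> total=9
Click 4 (2,1) count=1: revealed 1 new [(2,1)] -> total=10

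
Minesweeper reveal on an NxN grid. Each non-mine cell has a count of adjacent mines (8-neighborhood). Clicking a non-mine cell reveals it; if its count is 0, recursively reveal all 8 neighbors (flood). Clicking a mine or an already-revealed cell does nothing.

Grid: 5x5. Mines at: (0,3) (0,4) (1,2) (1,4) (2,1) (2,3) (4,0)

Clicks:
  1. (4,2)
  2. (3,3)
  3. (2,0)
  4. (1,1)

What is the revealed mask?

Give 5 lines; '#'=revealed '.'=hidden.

Click 1 (4,2) count=0: revealed 8 new [(3,1) (3,2) (3,3) (3,4) (4,1) (4,2) (4,3) (4,4)] -> total=8
Click 2 (3,3) count=1: revealed 0 new [(none)] -> total=8
Click 3 (2,0) count=1: revealed 1 new [(2,0)] -> total=9
Click 4 (1,1) count=2: revealed 1 new [(1,1)] -> total=10

Answer: .....
.#...
#....
.####
.####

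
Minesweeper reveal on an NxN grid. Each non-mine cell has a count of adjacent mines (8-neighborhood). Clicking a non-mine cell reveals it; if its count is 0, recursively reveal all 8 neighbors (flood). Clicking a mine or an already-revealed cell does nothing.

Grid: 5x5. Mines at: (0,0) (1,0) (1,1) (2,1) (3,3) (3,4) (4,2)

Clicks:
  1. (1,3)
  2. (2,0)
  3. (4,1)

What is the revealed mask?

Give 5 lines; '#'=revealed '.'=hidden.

Click 1 (1,3) count=0: revealed 9 new [(0,2) (0,3) (0,4) (1,2) (1,3) (1,4) (2,2) (2,3) (2,4)] -> total=9
Click 2 (2,0) count=3: revealed 1 new [(2,0)] -> total=10
Click 3 (4,1) count=1: revealed 1 new [(4,1)] -> total=11

Answer: ..###
..###
#.###
.....
.#...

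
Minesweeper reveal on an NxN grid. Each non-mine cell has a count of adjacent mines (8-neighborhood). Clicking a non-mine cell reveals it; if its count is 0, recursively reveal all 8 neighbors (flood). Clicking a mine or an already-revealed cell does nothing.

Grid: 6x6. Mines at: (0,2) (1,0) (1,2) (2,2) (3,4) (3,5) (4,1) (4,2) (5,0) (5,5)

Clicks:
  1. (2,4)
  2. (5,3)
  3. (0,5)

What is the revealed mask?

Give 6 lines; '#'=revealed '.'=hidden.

Answer: ...###
...###
...###
......
......
...#..

Derivation:
Click 1 (2,4) count=2: revealed 1 new [(2,4)] -> total=1
Click 2 (5,3) count=1: revealed 1 new [(5,3)] -> total=2
Click 3 (0,5) count=0: revealed 8 new [(0,3) (0,4) (0,5) (1,3) (1,4) (1,5) (2,3) (2,5)] -> total=10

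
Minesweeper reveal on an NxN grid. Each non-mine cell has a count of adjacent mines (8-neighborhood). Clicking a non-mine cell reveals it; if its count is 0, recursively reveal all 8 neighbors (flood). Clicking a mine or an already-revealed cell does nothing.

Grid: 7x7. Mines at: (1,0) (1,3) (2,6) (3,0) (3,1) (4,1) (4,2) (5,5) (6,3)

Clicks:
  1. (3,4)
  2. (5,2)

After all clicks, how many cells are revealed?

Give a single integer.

Click 1 (3,4) count=0: revealed 9 new [(2,3) (2,4) (2,5) (3,3) (3,4) (3,5) (4,3) (4,4) (4,5)] -> total=9
Click 2 (5,2) count=3: revealed 1 new [(5,2)] -> total=10

Answer: 10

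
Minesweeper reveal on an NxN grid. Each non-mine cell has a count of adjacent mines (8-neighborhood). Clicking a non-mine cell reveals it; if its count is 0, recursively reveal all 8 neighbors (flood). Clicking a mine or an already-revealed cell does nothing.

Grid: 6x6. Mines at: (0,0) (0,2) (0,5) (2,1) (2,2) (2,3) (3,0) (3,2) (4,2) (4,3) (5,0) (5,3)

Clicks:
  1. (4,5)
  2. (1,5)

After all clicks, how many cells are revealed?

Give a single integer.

Answer: 10

Derivation:
Click 1 (4,5) count=0: revealed 10 new [(1,4) (1,5) (2,4) (2,5) (3,4) (3,5) (4,4) (4,5) (5,4) (5,5)] -> total=10
Click 2 (1,5) count=1: revealed 0 new [(none)] -> total=10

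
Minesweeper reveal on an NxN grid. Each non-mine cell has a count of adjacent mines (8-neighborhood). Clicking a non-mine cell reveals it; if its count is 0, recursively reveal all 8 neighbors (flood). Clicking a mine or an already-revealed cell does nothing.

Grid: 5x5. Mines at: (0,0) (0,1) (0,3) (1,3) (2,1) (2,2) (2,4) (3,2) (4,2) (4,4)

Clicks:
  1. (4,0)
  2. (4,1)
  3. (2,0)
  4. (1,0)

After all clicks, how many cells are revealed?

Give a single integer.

Answer: 6

Derivation:
Click 1 (4,0) count=0: revealed 4 new [(3,0) (3,1) (4,0) (4,1)] -> total=4
Click 2 (4,1) count=2: revealed 0 new [(none)] -> total=4
Click 3 (2,0) count=1: revealed 1 new [(2,0)] -> total=5
Click 4 (1,0) count=3: revealed 1 new [(1,0)] -> total=6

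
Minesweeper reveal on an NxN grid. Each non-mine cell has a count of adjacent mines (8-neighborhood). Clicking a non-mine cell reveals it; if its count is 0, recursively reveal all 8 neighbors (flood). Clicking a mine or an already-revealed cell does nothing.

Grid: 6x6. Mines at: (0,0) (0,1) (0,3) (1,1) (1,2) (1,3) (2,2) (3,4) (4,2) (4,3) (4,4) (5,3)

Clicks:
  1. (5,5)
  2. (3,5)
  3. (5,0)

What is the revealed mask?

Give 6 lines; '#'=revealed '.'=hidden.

Answer: ......
......
##....
##...#
##....
##...#

Derivation:
Click 1 (5,5) count=1: revealed 1 new [(5,5)] -> total=1
Click 2 (3,5) count=2: revealed 1 new [(3,5)] -> total=2
Click 3 (5,0) count=0: revealed 8 new [(2,0) (2,1) (3,0) (3,1) (4,0) (4,1) (5,0) (5,1)] -> total=10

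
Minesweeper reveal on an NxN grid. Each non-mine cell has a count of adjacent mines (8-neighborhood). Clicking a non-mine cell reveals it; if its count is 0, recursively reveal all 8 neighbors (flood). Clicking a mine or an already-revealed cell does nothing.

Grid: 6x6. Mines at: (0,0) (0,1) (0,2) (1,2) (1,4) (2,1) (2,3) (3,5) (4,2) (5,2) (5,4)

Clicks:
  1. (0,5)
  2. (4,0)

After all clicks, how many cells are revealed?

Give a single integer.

Answer: 7

Derivation:
Click 1 (0,5) count=1: revealed 1 new [(0,5)] -> total=1
Click 2 (4,0) count=0: revealed 6 new [(3,0) (3,1) (4,0) (4,1) (5,0) (5,1)] -> total=7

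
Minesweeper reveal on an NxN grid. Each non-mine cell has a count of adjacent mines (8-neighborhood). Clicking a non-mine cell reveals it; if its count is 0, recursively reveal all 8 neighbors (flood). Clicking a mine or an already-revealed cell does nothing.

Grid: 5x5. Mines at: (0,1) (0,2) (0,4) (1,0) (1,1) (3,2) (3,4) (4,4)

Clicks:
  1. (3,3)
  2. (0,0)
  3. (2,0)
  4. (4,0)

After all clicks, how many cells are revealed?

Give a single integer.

Click 1 (3,3) count=3: revealed 1 new [(3,3)] -> total=1
Click 2 (0,0) count=3: revealed 1 new [(0,0)] -> total=2
Click 3 (2,0) count=2: revealed 1 new [(2,0)] -> total=3
Click 4 (4,0) count=0: revealed 5 new [(2,1) (3,0) (3,1) (4,0) (4,1)] -> total=8

Answer: 8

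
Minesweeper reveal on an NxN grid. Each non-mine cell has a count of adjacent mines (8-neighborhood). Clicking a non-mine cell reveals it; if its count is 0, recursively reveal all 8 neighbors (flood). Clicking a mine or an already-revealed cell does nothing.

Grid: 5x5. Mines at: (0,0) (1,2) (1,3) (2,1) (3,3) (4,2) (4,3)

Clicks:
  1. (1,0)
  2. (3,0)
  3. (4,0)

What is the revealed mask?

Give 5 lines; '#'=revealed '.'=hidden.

Click 1 (1,0) count=2: revealed 1 new [(1,0)] -> total=1
Click 2 (3,0) count=1: revealed 1 new [(3,0)] -> total=2
Click 3 (4,0) count=0: revealed 3 new [(3,1) (4,0) (4,1)] -> total=5

Answer: .....
#....
.....
##...
##...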